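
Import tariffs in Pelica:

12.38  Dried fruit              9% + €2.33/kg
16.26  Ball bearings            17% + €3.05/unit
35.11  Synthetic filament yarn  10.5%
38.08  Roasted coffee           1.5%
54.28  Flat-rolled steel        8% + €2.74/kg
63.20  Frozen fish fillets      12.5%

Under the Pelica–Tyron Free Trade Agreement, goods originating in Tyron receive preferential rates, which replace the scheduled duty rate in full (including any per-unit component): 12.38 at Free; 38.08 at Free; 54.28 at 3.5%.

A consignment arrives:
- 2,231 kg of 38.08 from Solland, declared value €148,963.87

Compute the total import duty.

€2,234.46

Line 1 (38.08, Solland, 2,231 kg, €148,963.87):
Base rate for 38.08 is 1.5%.
38.08 has an FTA preferential rate, but origin Solland is not Tyron; base rate stands.
Duty = €148,963.87 × 1.5% = €2,234.46.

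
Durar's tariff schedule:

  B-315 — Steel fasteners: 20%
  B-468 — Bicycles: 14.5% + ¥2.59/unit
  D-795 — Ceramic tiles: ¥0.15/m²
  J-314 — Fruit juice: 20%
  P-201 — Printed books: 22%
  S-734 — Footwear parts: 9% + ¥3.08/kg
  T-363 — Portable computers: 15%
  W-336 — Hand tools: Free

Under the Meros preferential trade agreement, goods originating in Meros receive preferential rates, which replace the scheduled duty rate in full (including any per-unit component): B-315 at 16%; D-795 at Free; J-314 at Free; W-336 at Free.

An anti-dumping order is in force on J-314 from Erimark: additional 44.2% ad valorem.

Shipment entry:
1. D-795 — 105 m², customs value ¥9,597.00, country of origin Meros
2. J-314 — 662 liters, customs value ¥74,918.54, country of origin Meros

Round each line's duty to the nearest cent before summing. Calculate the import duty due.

¥0.00

Line 1 (D-795, Meros, 105 m², ¥9,597.00):
Base rate for D-795 is ¥0.15/m².
Origin Meros qualifies under the Durar–Meros agreement and D-795 is covered: preferential rate Free applies instead.
Duty = ¥9,597.00 × 0% = ¥0.00.
Line 2 (J-314, Meros, 662 liters, ¥74,918.54):
Base rate for J-314 is 20%.
Origin Meros qualifies under the Durar–Meros agreement and J-314 is covered: preferential rate Free applies instead.
The additional-duty order on J-314 targets Erimark, not Meros; it does not apply.
Duty = ¥74,918.54 × 0% = ¥0.00.
Total = ¥0.00 + ¥0.00 = ¥0.00.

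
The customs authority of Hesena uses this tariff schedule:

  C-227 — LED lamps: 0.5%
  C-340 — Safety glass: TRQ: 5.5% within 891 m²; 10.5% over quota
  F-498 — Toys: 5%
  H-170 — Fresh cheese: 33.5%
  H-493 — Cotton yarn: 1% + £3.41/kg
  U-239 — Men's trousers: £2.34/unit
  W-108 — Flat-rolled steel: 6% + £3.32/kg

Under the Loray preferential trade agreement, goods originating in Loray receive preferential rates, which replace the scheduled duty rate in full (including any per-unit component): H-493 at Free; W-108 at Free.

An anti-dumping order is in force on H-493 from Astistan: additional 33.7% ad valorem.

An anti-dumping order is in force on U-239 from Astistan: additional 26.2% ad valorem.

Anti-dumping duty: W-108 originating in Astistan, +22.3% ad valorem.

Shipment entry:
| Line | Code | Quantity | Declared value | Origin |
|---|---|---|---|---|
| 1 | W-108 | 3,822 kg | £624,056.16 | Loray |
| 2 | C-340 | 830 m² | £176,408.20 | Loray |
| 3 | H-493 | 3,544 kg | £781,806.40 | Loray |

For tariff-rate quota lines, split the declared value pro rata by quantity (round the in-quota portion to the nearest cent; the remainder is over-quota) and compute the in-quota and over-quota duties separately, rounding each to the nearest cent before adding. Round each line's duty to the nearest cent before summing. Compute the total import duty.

Line 1 (W-108, Loray, 3,822 kg, £624,056.16):
Base rate for W-108 is 6% + £3.32/kg.
Origin Loray qualifies under the Hesena–Loray agreement and W-108 is covered: preferential rate Free applies instead.
The additional-duty order on W-108 targets Astistan, not Loray; it does not apply.
Duty = £624,056.16 × 0% = £0.00.
Line 2 (C-340, Loray, 830 m², £176,408.20):
Code C-340 is under a tariff-rate quota (threshold 891 m²). Quantity 830 m² is within the quota, so the in-quota rate 5.5% applies to the full value.
Duty = £176,408.20 × 5.5% = £9,702.45.
Line 3 (H-493, Loray, 3,544 kg, £781,806.40):
Base rate for H-493 is 1% + £3.41/kg.
Origin Loray qualifies under the Hesena–Loray agreement and H-493 is covered: preferential rate Free applies instead.
The additional-duty order on H-493 targets Astistan, not Loray; it does not apply.
Duty = £781,806.40 × 0% = £0.00.
Total = £0.00 + £9,702.45 + £0.00 = £9,702.45.

£9,702.45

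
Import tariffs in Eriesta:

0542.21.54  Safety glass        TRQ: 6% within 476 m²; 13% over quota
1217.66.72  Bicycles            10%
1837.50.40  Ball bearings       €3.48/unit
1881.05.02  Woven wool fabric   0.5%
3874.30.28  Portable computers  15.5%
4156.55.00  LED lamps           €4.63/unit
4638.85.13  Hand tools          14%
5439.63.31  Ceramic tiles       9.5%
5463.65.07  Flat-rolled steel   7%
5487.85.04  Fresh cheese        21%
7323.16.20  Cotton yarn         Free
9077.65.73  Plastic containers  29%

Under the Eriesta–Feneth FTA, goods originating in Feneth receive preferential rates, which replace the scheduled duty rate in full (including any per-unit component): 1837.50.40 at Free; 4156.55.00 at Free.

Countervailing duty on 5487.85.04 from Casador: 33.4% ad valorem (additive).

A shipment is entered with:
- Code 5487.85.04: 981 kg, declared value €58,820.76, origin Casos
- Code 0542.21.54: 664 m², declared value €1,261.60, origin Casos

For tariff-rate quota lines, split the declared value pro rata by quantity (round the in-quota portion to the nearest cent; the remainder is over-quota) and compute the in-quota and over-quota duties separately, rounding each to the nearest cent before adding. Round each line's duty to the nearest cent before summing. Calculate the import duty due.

€12,453.06

Line 1 (5487.85.04, Casos, 981 kg, €58,820.76):
Base rate for 5487.85.04 is 21%.
The additional-duty order on 5487.85.04 targets Casador, not Casos; it does not apply.
Duty = €58,820.76 × 21% = €12,352.36.
Line 2 (0542.21.54, Casos, 664 m², €1,261.60):
Code 0542.21.54 is under a tariff-rate quota (threshold 476 m²). In-quota: 476 m² at 6%; over-quota: 188 m² at 13%.
Pro-rata value split: in-quota = €1,261.60 × 476/664 = €904.40; over-quota = €1,261.60 − €904.40 = €357.20.
In-quota duty = €904.40 × 6% = €54.26. Over-quota duty = €357.20 × 13% = €46.44.
Line duty = €54.26 + €46.44 = €100.70.
Total = €12,352.36 + €100.70 = €12,453.06.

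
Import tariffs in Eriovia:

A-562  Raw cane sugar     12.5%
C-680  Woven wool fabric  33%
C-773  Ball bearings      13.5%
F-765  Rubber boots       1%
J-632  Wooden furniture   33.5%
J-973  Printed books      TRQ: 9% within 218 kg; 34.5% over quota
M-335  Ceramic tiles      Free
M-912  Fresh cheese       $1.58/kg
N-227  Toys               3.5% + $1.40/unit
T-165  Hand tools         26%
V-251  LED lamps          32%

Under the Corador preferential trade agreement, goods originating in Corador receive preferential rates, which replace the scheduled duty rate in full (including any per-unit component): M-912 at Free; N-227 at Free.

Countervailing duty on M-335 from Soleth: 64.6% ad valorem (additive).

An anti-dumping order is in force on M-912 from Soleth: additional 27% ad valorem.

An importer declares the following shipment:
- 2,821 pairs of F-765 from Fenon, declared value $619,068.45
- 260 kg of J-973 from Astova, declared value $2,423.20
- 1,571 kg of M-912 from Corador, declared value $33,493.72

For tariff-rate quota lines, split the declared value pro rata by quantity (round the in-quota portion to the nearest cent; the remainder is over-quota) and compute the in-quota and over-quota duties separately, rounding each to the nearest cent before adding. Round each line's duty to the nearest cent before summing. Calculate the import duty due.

$6,508.59

Line 1 (F-765, Fenon, 2,821 pairs, $619,068.45):
Base rate for F-765 is 1%.
Duty = $619,068.45 × 1% = $6,190.68.
Line 2 (J-973, Astova, 260 kg, $2,423.20):
Code J-973 is under a tariff-rate quota (threshold 218 kg). In-quota: 218 kg at 9%; over-quota: 42 kg at 34.5%.
Pro-rata value split: in-quota = $2,423.20 × 218/260 = $2,031.76; over-quota = $2,423.20 − $2,031.76 = $391.44.
In-quota duty = $2,031.76 × 9% = $182.86. Over-quota duty = $391.44 × 34.5% = $135.05.
Line duty = $182.86 + $135.05 = $317.91.
Line 3 (M-912, Corador, 1,571 kg, $33,493.72):
Base rate for M-912 is $1.58/kg.
Origin Corador qualifies under the Eriovia–Corador agreement and M-912 is covered: preferential rate Free applies instead.
The additional-duty order on M-912 targets Soleth, not Corador; it does not apply.
Duty = $33,493.72 × 0% = $0.00.
Total = $6,190.68 + $317.91 + $0.00 = $6,508.59.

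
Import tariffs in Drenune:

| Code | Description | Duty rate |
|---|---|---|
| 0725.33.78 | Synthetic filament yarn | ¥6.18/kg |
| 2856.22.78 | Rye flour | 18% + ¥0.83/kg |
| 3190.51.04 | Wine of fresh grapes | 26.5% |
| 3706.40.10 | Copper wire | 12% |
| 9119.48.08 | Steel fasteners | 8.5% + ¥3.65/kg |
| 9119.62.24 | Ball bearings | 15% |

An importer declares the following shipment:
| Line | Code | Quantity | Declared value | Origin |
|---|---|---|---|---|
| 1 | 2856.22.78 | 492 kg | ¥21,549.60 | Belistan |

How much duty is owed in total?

¥4,287.29

Line 1 (2856.22.78, Belistan, 492 kg, ¥21,549.60):
Base rate for 2856.22.78 is 18% + ¥0.83/kg.
Duty = ¥21,549.60 × 18% + 492 × ¥0.83 = ¥4,287.29.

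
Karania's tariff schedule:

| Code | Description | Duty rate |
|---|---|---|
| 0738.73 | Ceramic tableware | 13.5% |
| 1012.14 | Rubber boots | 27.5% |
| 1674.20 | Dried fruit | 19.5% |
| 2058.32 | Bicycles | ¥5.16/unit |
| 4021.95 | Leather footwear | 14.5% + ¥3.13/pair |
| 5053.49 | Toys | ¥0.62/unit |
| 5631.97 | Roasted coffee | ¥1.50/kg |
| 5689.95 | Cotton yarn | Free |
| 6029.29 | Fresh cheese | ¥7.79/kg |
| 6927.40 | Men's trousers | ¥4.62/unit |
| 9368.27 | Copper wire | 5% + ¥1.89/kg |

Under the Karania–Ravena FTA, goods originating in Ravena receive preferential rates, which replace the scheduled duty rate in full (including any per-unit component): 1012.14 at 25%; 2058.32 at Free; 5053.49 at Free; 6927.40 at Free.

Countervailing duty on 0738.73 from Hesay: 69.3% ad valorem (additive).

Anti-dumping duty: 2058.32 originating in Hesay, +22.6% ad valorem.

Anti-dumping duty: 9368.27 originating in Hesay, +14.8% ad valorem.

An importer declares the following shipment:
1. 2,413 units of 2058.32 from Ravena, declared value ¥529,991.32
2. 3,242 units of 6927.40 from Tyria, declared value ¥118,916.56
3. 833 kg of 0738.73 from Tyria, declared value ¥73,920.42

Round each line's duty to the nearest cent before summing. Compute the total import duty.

¥24,957.30

Line 1 (2058.32, Ravena, 2,413 units, ¥529,991.32):
Base rate for 2058.32 is ¥5.16/unit.
Origin Ravena qualifies under the Karania–Ravena agreement and 2058.32 is covered: preferential rate Free applies instead.
The additional-duty order on 2058.32 targets Hesay, not Ravena; it does not apply.
Duty = ¥529,991.32 × 0% = ¥0.00.
Line 2 (6927.40, Tyria, 3,242 units, ¥118,916.56):
Base rate for 6927.40 is ¥4.62/unit.
6927.40 has an FTA preferential rate, but origin Tyria is not Ravena; base rate stands.
Duty = 3,242 × ¥4.62 = ¥14,978.04.
Line 3 (0738.73, Tyria, 833 kg, ¥73,920.42):
Base rate for 0738.73 is 13.5%.
The additional-duty order on 0738.73 targets Hesay, not Tyria; it does not apply.
Duty = ¥73,920.42 × 13.5% = ¥9,979.26.
Total = ¥0.00 + ¥14,978.04 + ¥9,979.26 = ¥24,957.30.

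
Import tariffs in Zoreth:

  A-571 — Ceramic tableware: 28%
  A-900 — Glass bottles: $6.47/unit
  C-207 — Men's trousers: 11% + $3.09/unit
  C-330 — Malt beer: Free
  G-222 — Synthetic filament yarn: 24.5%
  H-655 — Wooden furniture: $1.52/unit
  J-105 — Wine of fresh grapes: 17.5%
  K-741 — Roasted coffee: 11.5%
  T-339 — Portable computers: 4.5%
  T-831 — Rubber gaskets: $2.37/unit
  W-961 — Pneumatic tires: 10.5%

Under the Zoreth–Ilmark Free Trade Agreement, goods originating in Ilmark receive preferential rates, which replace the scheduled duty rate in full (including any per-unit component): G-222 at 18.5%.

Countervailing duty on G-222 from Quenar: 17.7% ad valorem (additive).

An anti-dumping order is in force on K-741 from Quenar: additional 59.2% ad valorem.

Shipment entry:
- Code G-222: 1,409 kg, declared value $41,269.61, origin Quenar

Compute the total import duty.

$17,415.78

Line 1 (G-222, Quenar, 1,409 kg, $41,269.61):
Base rate for G-222 is 24.5%.
G-222 has an FTA preferential rate, but origin Quenar is not Ilmark; base rate stands.
Additional duty on G-222 from Quenar: +17.7%. Applied ad valorem rate: 24.5% + 17.7% = 42.2%.
Duty = $41,269.61 × 42.2% = $17,415.78.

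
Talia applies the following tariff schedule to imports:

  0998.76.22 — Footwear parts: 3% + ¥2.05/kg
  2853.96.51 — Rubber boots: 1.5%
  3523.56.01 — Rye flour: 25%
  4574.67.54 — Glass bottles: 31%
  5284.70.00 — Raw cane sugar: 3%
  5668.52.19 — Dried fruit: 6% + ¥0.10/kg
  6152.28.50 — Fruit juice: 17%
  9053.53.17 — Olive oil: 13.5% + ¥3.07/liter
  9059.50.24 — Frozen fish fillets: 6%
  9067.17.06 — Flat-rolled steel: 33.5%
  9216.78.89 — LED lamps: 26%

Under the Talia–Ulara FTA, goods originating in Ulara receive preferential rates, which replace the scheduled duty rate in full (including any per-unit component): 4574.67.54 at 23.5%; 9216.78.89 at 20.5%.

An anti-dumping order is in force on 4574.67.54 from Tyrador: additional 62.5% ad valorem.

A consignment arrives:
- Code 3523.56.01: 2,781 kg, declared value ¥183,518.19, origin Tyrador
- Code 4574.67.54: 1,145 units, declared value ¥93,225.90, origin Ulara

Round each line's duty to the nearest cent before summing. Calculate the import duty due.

¥67,787.64

Line 1 (3523.56.01, Tyrador, 2,781 kg, ¥183,518.19):
Base rate for 3523.56.01 is 25%.
Duty = ¥183,518.19 × 25% = ¥45,879.55.
Line 2 (4574.67.54, Ulara, 1,145 units, ¥93,225.90):
Base rate for 4574.67.54 is 31%.
Origin Ulara qualifies under the Talia–Ulara agreement and 4574.67.54 is covered: preferential rate 23.5% applies instead.
The additional-duty order on 4574.67.54 targets Tyrador, not Ulara; it does not apply.
Duty = ¥93,225.90 × 23.5% = ¥21,908.09.
Total = ¥45,879.55 + ¥21,908.09 = ¥67,787.64.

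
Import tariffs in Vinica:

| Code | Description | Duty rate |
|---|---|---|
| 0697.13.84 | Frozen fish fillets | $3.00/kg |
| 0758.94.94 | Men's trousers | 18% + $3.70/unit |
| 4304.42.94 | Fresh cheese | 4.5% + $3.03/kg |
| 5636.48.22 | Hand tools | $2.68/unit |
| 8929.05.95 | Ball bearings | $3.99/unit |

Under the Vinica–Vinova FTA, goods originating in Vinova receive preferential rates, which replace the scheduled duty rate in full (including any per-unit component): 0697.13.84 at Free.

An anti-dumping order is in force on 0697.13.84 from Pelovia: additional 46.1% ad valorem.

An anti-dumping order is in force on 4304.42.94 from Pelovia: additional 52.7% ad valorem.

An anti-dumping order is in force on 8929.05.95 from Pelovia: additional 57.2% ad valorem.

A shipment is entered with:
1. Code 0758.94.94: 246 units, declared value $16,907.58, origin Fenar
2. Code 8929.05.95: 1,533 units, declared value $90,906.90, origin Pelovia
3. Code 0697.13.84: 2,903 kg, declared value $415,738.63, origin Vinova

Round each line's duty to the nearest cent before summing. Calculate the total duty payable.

$62,068.98

Line 1 (0758.94.94, Fenar, 246 units, $16,907.58):
Base rate for 0758.94.94 is 18% + $3.70/unit.
Duty = $16,907.58 × 18% + 246 × $3.70 = $3,953.56.
Line 2 (8929.05.95, Pelovia, 1,533 units, $90,906.90):
Base rate for 8929.05.95 is $3.99/unit.
Additional duty on 8929.05.95 from Pelovia: +57.2% ad valorem. Applied ad valorem rate = 57.2%.
Duty = $90,906.90 × 57.2% + 1,533 × $3.99 = $58,115.42.
Line 3 (0697.13.84, Vinova, 2,903 kg, $415,738.63):
Base rate for 0697.13.84 is $3.00/kg.
Origin Vinova qualifies under the Vinica–Vinova agreement and 0697.13.84 is covered: preferential rate Free applies instead.
The additional-duty order on 0697.13.84 targets Pelovia, not Vinova; it does not apply.
Duty = $415,738.63 × 0% = $0.00.
Total = $3,953.56 + $58,115.42 + $0.00 = $62,068.98.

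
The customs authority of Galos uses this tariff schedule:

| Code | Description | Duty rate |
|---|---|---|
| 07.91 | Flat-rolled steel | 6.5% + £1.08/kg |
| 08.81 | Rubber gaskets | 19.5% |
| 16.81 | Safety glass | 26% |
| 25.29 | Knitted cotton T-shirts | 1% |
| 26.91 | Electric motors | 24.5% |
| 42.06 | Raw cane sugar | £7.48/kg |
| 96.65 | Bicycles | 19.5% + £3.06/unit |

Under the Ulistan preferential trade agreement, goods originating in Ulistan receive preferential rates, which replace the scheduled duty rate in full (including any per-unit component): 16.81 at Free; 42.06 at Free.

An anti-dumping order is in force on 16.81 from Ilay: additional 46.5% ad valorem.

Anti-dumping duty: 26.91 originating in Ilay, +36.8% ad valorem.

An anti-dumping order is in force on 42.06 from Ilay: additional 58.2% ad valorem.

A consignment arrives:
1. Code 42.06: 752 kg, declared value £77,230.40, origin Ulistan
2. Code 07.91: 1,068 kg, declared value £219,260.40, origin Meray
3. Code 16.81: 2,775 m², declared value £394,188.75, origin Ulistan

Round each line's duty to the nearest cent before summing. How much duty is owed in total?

Line 1 (42.06, Ulistan, 752 kg, £77,230.40):
Base rate for 42.06 is £7.48/kg.
Origin Ulistan qualifies under the Galos–Ulistan agreement and 42.06 is covered: preferential rate Free applies instead.
The additional-duty order on 42.06 targets Ilay, not Ulistan; it does not apply.
Duty = £77,230.40 × 0% = £0.00.
Line 2 (07.91, Meray, 1,068 kg, £219,260.40):
Base rate for 07.91 is 6.5% + £1.08/kg.
Duty = £219,260.40 × 6.5% + 1,068 × £1.08 = £15,405.37.
Line 3 (16.81, Ulistan, 2,775 m², £394,188.75):
Base rate for 16.81 is 26%.
Origin Ulistan qualifies under the Galos–Ulistan agreement and 16.81 is covered: preferential rate Free applies instead.
The additional-duty order on 16.81 targets Ilay, not Ulistan; it does not apply.
Duty = £394,188.75 × 0% = £0.00.
Total = £0.00 + £15,405.37 + £0.00 = £15,405.37.

£15,405.37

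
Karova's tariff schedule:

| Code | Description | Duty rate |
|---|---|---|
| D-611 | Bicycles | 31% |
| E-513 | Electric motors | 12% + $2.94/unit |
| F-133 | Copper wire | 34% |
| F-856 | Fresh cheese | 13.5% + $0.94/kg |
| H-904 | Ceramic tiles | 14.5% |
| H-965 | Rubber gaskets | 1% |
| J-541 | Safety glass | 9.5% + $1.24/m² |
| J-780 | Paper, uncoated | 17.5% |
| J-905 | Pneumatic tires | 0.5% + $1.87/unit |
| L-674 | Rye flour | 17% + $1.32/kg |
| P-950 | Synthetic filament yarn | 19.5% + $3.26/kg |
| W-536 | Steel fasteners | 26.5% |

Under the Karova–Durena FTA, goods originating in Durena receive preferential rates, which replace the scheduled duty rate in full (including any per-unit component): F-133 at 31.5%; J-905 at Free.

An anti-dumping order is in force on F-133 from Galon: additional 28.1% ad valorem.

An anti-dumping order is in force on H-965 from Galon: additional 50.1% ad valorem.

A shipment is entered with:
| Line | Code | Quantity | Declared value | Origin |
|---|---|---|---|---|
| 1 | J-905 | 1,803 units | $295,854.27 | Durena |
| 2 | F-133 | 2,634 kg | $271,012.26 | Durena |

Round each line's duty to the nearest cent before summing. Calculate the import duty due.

Line 1 (J-905, Durena, 1,803 units, $295,854.27):
Base rate for J-905 is 0.5% + $1.87/unit.
Origin Durena qualifies under the Karova–Durena agreement and J-905 is covered: preferential rate Free applies instead.
Duty = $295,854.27 × 0% = $0.00.
Line 2 (F-133, Durena, 2,634 kg, $271,012.26):
Base rate for F-133 is 34%.
Origin Durena qualifies under the Karova–Durena agreement and F-133 is covered: preferential rate 31.5% applies instead.
The additional-duty order on F-133 targets Galon, not Durena; it does not apply.
Duty = $271,012.26 × 31.5% = $85,368.86.
Total = $0.00 + $85,368.86 = $85,368.86.

$85,368.86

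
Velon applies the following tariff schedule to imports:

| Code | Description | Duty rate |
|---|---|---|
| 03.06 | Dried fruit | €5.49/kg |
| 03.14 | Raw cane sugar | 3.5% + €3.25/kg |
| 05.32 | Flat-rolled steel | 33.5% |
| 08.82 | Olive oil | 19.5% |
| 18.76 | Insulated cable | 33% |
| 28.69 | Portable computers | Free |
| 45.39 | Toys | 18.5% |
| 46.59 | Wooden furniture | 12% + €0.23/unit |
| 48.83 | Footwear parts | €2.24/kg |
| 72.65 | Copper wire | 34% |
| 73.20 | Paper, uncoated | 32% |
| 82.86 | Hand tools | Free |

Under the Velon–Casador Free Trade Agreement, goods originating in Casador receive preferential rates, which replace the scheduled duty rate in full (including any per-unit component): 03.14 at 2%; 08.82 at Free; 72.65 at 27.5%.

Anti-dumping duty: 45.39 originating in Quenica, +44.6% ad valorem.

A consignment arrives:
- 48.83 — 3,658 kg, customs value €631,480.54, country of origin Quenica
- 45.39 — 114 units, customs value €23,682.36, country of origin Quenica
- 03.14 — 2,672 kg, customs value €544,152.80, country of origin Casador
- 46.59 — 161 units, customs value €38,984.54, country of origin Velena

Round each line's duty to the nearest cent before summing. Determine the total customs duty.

Line 1 (48.83, Quenica, 3,658 kg, €631,480.54):
Base rate for 48.83 is €2.24/kg.
Duty = 3,658 × €2.24 = €8,193.92.
Line 2 (45.39, Quenica, 114 units, €23,682.36):
Base rate for 45.39 is 18.5%.
Additional duty on 45.39 from Quenica: +44.6%. Applied ad valorem rate: 18.5% + 44.6% = 63.1%.
Duty = €23,682.36 × 63.1% = €14,943.57.
Line 3 (03.14, Casador, 2,672 kg, €544,152.80):
Base rate for 03.14 is 3.5% + €3.25/kg.
Origin Casador qualifies under the Velon–Casador agreement and 03.14 is covered: preferential rate 2% applies instead.
Duty = €544,152.80 × 2% = €10,883.06.
Line 4 (46.59, Velena, 161 units, €38,984.54):
Base rate for 46.59 is 12% + €0.23/unit.
Duty = €38,984.54 × 12% + 161 × €0.23 = €4,715.17.
Total = €8,193.92 + €14,943.57 + €10,883.06 + €4,715.17 = €38,735.72.

€38,735.72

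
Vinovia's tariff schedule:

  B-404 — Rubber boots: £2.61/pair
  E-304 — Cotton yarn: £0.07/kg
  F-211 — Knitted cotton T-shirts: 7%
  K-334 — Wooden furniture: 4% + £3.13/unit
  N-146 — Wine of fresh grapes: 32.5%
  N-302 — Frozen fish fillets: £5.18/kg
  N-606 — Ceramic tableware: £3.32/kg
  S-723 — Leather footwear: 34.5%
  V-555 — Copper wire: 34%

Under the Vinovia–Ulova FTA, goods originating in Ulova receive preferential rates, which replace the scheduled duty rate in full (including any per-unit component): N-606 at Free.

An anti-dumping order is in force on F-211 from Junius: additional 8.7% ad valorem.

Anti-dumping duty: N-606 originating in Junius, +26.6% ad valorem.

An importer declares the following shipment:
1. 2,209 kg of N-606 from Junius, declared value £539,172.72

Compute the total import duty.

Line 1 (N-606, Junius, 2,209 kg, £539,172.72):
Base rate for N-606 is £3.32/kg.
N-606 has an FTA preferential rate, but origin Junius is not Ulova; base rate stands.
Additional duty on N-606 from Junius: +26.6% ad valorem. Applied ad valorem rate = 26.6%.
Duty = £539,172.72 × 26.6% + 2,209 × £3.32 = £150,753.82.

£150,753.82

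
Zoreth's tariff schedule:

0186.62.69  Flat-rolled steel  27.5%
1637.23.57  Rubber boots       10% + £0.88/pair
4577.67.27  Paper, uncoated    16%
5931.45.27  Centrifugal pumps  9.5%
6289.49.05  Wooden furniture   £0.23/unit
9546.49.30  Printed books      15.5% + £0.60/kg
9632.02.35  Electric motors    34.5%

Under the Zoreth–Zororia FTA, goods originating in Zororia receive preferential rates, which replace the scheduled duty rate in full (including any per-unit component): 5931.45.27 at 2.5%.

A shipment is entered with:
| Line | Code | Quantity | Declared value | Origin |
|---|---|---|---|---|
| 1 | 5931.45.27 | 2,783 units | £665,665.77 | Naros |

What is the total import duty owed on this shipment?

Line 1 (5931.45.27, Naros, 2,783 units, £665,665.77):
Base rate for 5931.45.27 is 9.5%.
5931.45.27 has an FTA preferential rate, but origin Naros is not Zororia; base rate stands.
Duty = £665,665.77 × 9.5% = £63,238.25.

£63,238.25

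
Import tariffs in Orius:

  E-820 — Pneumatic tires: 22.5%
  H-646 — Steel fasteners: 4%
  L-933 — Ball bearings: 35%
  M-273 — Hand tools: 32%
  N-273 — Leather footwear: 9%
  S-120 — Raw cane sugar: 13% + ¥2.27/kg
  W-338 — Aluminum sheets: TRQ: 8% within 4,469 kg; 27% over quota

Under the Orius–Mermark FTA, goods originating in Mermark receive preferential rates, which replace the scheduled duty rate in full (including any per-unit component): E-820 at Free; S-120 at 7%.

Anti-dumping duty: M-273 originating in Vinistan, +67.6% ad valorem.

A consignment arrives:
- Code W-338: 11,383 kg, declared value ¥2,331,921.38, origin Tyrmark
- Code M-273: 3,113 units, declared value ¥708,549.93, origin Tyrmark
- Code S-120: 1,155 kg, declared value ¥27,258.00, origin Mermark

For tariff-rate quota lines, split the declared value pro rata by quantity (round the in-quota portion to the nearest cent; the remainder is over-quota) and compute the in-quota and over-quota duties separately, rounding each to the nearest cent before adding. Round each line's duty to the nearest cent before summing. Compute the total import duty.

Line 1 (W-338, Tyrmark, 11,383 kg, ¥2,331,921.38):
Code W-338 is under a tariff-rate quota (threshold 4,469 kg). In-quota: 4,469 kg at 8%; over-quota: 6,914 kg at 27%.
Pro-rata value split: in-quota = ¥2,331,921.38 × 4,469/11,383 = ¥915,519.34; over-quota = ¥2,331,921.38 − ¥915,519.34 = ¥1,416,402.04.
In-quota duty = ¥915,519.34 × 8% = ¥73,241.55. Over-quota duty = ¥1,416,402.04 × 27% = ¥382,428.55.
Line duty = ¥73,241.55 + ¥382,428.55 = ¥455,670.10.
Line 2 (M-273, Tyrmark, 3,113 units, ¥708,549.93):
Base rate for M-273 is 32%.
The additional-duty order on M-273 targets Vinistan, not Tyrmark; it does not apply.
Duty = ¥708,549.93 × 32% = ¥226,735.98.
Line 3 (S-120, Mermark, 1,155 kg, ¥27,258.00):
Base rate for S-120 is 13% + ¥2.27/kg.
Origin Mermark qualifies under the Orius–Mermark agreement and S-120 is covered: preferential rate 7% applies instead.
Duty = ¥27,258.00 × 7% = ¥1,908.06.
Total = ¥455,670.10 + ¥226,735.98 + ¥1,908.06 = ¥684,314.14.

¥684,314.14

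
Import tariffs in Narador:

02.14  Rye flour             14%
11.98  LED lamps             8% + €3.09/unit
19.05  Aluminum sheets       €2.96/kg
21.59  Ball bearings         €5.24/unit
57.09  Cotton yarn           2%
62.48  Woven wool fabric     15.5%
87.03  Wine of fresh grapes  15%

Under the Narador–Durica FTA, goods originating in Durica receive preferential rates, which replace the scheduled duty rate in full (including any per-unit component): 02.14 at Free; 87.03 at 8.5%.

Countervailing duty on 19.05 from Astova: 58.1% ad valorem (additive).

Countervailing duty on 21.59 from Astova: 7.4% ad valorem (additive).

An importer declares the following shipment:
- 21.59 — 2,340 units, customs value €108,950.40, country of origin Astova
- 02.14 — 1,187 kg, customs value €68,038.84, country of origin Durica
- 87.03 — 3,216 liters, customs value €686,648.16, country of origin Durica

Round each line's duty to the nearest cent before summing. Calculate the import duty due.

Line 1 (21.59, Astova, 2,340 units, €108,950.40):
Base rate for 21.59 is €5.24/unit.
Additional duty on 21.59 from Astova: +7.4% ad valorem. Applied ad valorem rate = 7.4%.
Duty = €108,950.40 × 7.4% + 2,340 × €5.24 = €20,323.93.
Line 2 (02.14, Durica, 1,187 kg, €68,038.84):
Base rate for 02.14 is 14%.
Origin Durica qualifies under the Narador–Durica agreement and 02.14 is covered: preferential rate Free applies instead.
Duty = €68,038.84 × 0% = €0.00.
Line 3 (87.03, Durica, 3,216 liters, €686,648.16):
Base rate for 87.03 is 15%.
Origin Durica qualifies under the Narador–Durica agreement and 87.03 is covered: preferential rate 8.5% applies instead.
Duty = €686,648.16 × 8.5% = €58,365.09.
Total = €20,323.93 + €0.00 + €58,365.09 = €78,689.02.

€78,689.02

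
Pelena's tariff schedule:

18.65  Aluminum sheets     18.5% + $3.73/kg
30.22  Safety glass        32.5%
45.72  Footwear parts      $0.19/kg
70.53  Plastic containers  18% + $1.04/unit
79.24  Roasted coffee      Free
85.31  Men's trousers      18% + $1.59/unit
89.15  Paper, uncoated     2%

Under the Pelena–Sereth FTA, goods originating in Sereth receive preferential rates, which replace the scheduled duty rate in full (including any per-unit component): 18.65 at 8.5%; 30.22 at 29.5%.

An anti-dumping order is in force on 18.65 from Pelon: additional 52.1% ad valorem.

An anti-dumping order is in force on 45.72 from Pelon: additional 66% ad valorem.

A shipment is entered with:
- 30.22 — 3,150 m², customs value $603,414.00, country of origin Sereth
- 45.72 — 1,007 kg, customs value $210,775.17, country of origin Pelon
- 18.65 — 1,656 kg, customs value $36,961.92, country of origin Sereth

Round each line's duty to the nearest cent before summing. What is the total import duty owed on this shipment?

$320,451.83

Line 1 (30.22, Sereth, 3,150 m², $603,414.00):
Base rate for 30.22 is 32.5%.
Origin Sereth qualifies under the Pelena–Sereth agreement and 30.22 is covered: preferential rate 29.5% applies instead.
Duty = $603,414.00 × 29.5% = $178,007.13.
Line 2 (45.72, Pelon, 1,007 kg, $210,775.17):
Base rate for 45.72 is $0.19/kg.
Additional duty on 45.72 from Pelon: +66% ad valorem. Applied ad valorem rate = 66%.
Duty = $210,775.17 × 66% + 1,007 × $0.19 = $139,302.94.
Line 3 (18.65, Sereth, 1,656 kg, $36,961.92):
Base rate for 18.65 is 18.5% + $3.73/kg.
Origin Sereth qualifies under the Pelena–Sereth agreement and 18.65 is covered: preferential rate 8.5% applies instead.
The additional-duty order on 18.65 targets Pelon, not Sereth; it does not apply.
Duty = $36,961.92 × 8.5% = $3,141.76.
Total = $178,007.13 + $139,302.94 + $3,141.76 = $320,451.83.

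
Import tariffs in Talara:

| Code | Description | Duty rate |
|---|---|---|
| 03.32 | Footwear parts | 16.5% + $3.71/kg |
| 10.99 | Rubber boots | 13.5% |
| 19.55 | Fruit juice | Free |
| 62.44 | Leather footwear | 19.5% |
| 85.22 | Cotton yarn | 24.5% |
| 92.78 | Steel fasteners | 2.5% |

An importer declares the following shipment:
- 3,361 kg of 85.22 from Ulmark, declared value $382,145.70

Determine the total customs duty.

Line 1 (85.22, Ulmark, 3,361 kg, $382,145.70):
Base rate for 85.22 is 24.5%.
Duty = $382,145.70 × 24.5% = $93,625.70.

$93,625.70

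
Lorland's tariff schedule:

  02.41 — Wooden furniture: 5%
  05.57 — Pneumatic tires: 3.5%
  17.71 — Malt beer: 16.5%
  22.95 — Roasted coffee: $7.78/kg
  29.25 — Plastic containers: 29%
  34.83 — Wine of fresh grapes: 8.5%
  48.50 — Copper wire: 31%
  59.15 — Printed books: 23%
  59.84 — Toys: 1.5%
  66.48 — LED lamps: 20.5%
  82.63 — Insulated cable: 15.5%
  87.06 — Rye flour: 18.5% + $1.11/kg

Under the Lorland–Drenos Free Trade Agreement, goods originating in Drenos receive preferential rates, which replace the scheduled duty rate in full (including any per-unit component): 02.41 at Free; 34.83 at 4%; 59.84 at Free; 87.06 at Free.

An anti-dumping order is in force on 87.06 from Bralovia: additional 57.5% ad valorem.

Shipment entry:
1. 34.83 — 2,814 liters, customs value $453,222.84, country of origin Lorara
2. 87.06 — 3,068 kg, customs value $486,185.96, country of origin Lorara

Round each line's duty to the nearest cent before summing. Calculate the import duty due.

Line 1 (34.83, Lorara, 2,814 liters, $453,222.84):
Base rate for 34.83 is 8.5%.
34.83 has an FTA preferential rate, but origin Lorara is not Drenos; base rate stands.
Duty = $453,222.84 × 8.5% = $38,523.94.
Line 2 (87.06, Lorara, 3,068 kg, $486,185.96):
Base rate for 87.06 is 18.5% + $1.11/kg.
87.06 has an FTA preferential rate, but origin Lorara is not Drenos; base rate stands.
The additional-duty order on 87.06 targets Bralovia, not Lorara; it does not apply.
Duty = $486,185.96 × 18.5% + 3,068 × $1.11 = $93,349.88.
Total = $38,523.94 + $93,349.88 = $131,873.82.

$131,873.82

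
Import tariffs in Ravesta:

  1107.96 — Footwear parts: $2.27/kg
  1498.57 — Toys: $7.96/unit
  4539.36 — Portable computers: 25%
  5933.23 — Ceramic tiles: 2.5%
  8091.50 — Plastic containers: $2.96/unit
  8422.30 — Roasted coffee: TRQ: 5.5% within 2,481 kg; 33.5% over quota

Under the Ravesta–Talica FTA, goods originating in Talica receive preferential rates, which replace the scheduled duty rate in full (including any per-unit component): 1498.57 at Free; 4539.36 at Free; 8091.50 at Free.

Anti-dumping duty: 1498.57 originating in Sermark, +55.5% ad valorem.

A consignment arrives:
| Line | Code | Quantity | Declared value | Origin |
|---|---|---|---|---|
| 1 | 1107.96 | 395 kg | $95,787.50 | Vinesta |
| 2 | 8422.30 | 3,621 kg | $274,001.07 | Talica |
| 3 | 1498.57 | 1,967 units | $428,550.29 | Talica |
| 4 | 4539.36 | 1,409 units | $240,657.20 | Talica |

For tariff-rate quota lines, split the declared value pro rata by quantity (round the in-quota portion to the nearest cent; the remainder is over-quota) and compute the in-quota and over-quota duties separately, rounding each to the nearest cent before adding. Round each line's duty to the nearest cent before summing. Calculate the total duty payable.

Line 1 (1107.96, Vinesta, 395 kg, $95,787.50):
Base rate for 1107.96 is $2.27/kg.
Duty = 395 × $2.27 = $896.65.
Line 2 (8422.30, Talica, 3,621 kg, $274,001.07):
Code 8422.30 is under a tariff-rate quota (threshold 2,481 kg). In-quota: 2,481 kg at 5.5%; over-quota: 1,140 kg at 33.5%.
Pro-rata value split: in-quota = $274,001.07 × 2,481/3,621 = $187,737.27; over-quota = $274,001.07 − $187,737.27 = $86,263.80.
In-quota duty = $187,737.27 × 5.5% = $10,325.55. Over-quota duty = $86,263.80 × 33.5% = $28,898.37.
Line duty = $10,325.55 + $28,898.37 = $39,223.92.
Line 3 (1498.57, Talica, 1,967 units, $428,550.29):
Base rate for 1498.57 is $7.96/unit.
Origin Talica qualifies under the Ravesta–Talica agreement and 1498.57 is covered: preferential rate Free applies instead.
The additional-duty order on 1498.57 targets Sermark, not Talica; it does not apply.
Duty = $428,550.29 × 0% = $0.00.
Line 4 (4539.36, Talica, 1,409 units, $240,657.20):
Base rate for 4539.36 is 25%.
Origin Talica qualifies under the Ravesta–Talica agreement and 4539.36 is covered: preferential rate Free applies instead.
Duty = $240,657.20 × 0% = $0.00.
Total = $896.65 + $39,223.92 + $0.00 + $0.00 = $40,120.57.

$40,120.57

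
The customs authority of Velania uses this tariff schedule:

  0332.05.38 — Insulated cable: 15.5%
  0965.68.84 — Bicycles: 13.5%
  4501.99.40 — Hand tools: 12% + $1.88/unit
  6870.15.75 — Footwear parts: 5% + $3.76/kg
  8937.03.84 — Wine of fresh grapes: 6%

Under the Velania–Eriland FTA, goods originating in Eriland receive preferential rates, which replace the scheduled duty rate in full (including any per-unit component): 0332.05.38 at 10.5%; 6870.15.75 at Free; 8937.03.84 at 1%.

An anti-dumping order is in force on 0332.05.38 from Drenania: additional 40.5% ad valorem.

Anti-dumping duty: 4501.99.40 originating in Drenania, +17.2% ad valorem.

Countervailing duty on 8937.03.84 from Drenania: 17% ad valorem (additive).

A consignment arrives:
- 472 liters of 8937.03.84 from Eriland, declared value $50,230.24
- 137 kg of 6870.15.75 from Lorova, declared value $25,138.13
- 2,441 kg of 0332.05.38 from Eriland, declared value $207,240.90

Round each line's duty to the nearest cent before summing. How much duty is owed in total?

$24,034.62

Line 1 (8937.03.84, Eriland, 472 liters, $50,230.24):
Base rate for 8937.03.84 is 6%.
Origin Eriland qualifies under the Velania–Eriland agreement and 8937.03.84 is covered: preferential rate 1% applies instead.
The additional-duty order on 8937.03.84 targets Drenania, not Eriland; it does not apply.
Duty = $50,230.24 × 1% = $502.30.
Line 2 (6870.15.75, Lorova, 137 kg, $25,138.13):
Base rate for 6870.15.75 is 5% + $3.76/kg.
6870.15.75 has an FTA preferential rate, but origin Lorova is not Eriland; base rate stands.
Duty = $25,138.13 × 5% + 137 × $3.76 = $1,772.03.
Line 3 (0332.05.38, Eriland, 2,441 kg, $207,240.90):
Base rate for 0332.05.38 is 15.5%.
Origin Eriland qualifies under the Velania–Eriland agreement and 0332.05.38 is covered: preferential rate 10.5% applies instead.
The additional-duty order on 0332.05.38 targets Drenania, not Eriland; it does not apply.
Duty = $207,240.90 × 10.5% = $21,760.29.
Total = $502.30 + $1,772.03 + $21,760.29 = $24,034.62.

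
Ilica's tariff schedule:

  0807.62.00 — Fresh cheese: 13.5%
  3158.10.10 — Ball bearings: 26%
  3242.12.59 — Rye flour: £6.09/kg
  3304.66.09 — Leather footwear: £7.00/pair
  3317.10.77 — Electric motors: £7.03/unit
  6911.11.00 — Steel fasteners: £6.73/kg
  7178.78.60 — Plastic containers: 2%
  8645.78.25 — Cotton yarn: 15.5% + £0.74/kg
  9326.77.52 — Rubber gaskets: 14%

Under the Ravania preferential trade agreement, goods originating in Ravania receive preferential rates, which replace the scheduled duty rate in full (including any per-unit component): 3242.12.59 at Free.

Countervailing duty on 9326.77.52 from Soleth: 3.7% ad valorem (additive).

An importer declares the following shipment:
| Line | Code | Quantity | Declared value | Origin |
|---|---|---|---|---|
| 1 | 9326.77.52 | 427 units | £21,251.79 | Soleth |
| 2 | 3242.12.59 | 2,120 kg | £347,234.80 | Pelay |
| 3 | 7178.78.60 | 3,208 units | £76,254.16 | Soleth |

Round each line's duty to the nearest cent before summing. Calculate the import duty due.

Line 1 (9326.77.52, Soleth, 427 units, £21,251.79):
Base rate for 9326.77.52 is 14%.
Additional duty on 9326.77.52 from Soleth: +3.7%. Applied ad valorem rate: 14% + 3.7% = 17.7%.
Duty = £21,251.79 × 17.7% = £3,761.57.
Line 2 (3242.12.59, Pelay, 2,120 kg, £347,234.80):
Base rate for 3242.12.59 is £6.09/kg.
3242.12.59 has an FTA preferential rate, but origin Pelay is not Ravania; base rate stands.
Duty = 2,120 × £6.09 = £12,910.80.
Line 3 (7178.78.60, Soleth, 3,208 units, £76,254.16):
Base rate for 7178.78.60 is 2%.
Duty = £76,254.16 × 2% = £1,525.08.
Total = £3,761.57 + £12,910.80 + £1,525.08 = £18,197.45.

£18,197.45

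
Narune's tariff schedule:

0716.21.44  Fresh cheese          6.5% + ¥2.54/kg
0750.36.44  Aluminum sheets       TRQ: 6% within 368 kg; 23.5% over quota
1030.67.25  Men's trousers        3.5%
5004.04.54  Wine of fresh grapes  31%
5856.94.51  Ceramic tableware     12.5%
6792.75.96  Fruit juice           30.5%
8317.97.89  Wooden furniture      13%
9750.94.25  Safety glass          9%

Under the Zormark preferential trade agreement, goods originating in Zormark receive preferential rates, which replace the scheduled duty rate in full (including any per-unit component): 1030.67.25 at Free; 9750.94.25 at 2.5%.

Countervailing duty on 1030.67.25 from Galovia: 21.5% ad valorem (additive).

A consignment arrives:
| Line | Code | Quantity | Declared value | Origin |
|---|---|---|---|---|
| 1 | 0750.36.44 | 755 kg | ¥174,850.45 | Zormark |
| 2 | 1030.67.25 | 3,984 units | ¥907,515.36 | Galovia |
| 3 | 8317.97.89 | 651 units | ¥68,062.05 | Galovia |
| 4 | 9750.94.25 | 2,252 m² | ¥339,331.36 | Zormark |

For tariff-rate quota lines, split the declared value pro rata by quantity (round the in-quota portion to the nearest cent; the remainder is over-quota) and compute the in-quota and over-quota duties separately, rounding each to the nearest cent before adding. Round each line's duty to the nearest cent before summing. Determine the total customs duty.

¥270,385.65

Line 1 (0750.36.44, Zormark, 755 kg, ¥174,850.45):
Code 0750.36.44 is under a tariff-rate quota (threshold 368 kg). In-quota: 368 kg at 6%; over-quota: 387 kg at 23.5%.
Pro-rata value split: in-quota = ¥174,850.45 × 368/755 = ¥85,225.12; over-quota = ¥174,850.45 − ¥85,225.12 = ¥89,625.33.
In-quota duty = ¥85,225.12 × 6% = ¥5,113.51. Over-quota duty = ¥89,625.33 × 23.5% = ¥21,061.95.
Line duty = ¥5,113.51 + ¥21,061.95 = ¥26,175.46.
Line 2 (1030.67.25, Galovia, 3,984 units, ¥907,515.36):
Base rate for 1030.67.25 is 3.5%.
1030.67.25 has an FTA preferential rate, but origin Galovia is not Zormark; base rate stands.
Additional duty on 1030.67.25 from Galovia: +21.5%. Applied ad valorem rate: 3.5% + 21.5% = 25%.
Duty = ¥907,515.36 × 25% = ¥226,878.84.
Line 3 (8317.97.89, Galovia, 651 units, ¥68,062.05):
Base rate for 8317.97.89 is 13%.
Duty = ¥68,062.05 × 13% = ¥8,848.07.
Line 4 (9750.94.25, Zormark, 2,252 m², ¥339,331.36):
Base rate for 9750.94.25 is 9%.
Origin Zormark qualifies under the Narune–Zormark agreement and 9750.94.25 is covered: preferential rate 2.5% applies instead.
Duty = ¥339,331.36 × 2.5% = ¥8,483.28.
Total = ¥26,175.46 + ¥226,878.84 + ¥8,848.07 + ¥8,483.28 = ¥270,385.65.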